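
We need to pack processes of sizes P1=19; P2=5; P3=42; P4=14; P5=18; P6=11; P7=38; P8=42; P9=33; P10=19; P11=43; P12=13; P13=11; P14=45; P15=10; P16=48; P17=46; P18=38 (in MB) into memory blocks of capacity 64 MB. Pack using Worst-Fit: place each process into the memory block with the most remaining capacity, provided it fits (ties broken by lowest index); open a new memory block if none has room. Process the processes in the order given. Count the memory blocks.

10 memory blocks

Put P1 (19 MB) in memory block 1; 45 MB remain.
Put P2 (5 MB) in memory block 1; 40 MB remain.
Put P3 (42 MB) in memory block 2; 22 MB remain.
Put P4 (14 MB) in memory block 1; 26 MB remain.
Put P5 (18 MB) in memory block 1; 8 MB remain.
Put P6 (11 MB) in memory block 2; 11 MB remain.
Put P7 (38 MB) in memory block 3; 26 MB remain.
Put P8 (42 MB) in memory block 4; 22 MB remain.
Put P9 (33 MB) in memory block 5; 31 MB remain.
Put P10 (19 MB) in memory block 5; 12 MB remain.
Put P11 (43 MB) in memory block 6; 21 MB remain.
Put P12 (13 MB) in memory block 3; 13 MB remain.
Put P13 (11 MB) in memory block 4; 11 MB remain.
Put P14 (45 MB) in memory block 7; 19 MB remain.
Put P15 (10 MB) in memory block 6; 11 MB remain.
Put P16 (48 MB) in memory block 8; 16 MB remain.
Put P17 (46 MB) in memory block 9; 18 MB remain.
Put P18 (38 MB) in memory block 10; 26 MB remain.
Final memory blocks: [19,5,14,18] [42,11] [38,13] [42,11] [33,19] [43,10] [45] [48] [46] [38].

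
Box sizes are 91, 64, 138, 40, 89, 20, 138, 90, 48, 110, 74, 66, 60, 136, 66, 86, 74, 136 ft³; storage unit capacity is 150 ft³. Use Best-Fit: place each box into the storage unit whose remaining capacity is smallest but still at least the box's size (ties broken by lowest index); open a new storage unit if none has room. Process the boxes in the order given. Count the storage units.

storage unit 1: place 91 ft³, 59 ft³ left
storage unit 2: place 64 ft³, 86 ft³ left
storage unit 3: place 138 ft³, 12 ft³ left
storage unit 1: place 40 ft³, 19 ft³ left
storage unit 4: place 89 ft³, 61 ft³ left
storage unit 4: place 20 ft³, 41 ft³ left
storage unit 5: place 138 ft³, 12 ft³ left
storage unit 6: place 90 ft³, 60 ft³ left
storage unit 6: place 48 ft³, 12 ft³ left
storage unit 7: place 110 ft³, 40 ft³ left
storage unit 2: place 74 ft³, 12 ft³ left
storage unit 8: place 66 ft³, 84 ft³ left
storage unit 8: place 60 ft³, 24 ft³ left
storage unit 9: place 136 ft³, 14 ft³ left
storage unit 10: place 66 ft³, 84 ft³ left
storage unit 11: place 86 ft³, 64 ft³ left
storage unit 10: place 74 ft³, 10 ft³ left
storage unit 12: place 136 ft³, 14 ft³ left
Final storage units: [91,40] [64,74] [138] [89,20] [138] [90,48] [110] [66,60] [136] [66,74] [86] [136].

12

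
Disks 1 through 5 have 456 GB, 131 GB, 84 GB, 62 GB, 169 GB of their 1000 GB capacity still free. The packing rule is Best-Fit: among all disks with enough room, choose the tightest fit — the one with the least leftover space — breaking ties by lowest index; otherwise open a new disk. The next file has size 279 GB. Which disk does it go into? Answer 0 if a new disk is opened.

1

Disks with room: disk 1 (456 GB).
Tightest fit is disk 1 with 456 GB free.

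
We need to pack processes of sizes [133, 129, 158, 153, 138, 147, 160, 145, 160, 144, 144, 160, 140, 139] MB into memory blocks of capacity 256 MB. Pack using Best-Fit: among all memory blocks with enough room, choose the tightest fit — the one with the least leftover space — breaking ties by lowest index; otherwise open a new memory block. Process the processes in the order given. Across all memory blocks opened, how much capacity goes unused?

1534

memory block 1: place 133 MB, 123 MB left
memory block 2: place 129 MB, 127 MB left
memory block 3: place 158 MB, 98 MB left
memory block 4: place 153 MB, 103 MB left
memory block 5: place 138 MB, 118 MB left
memory block 6: place 147 MB, 109 MB left
memory block 7: place 160 MB, 96 MB left
memory block 8: place 145 MB, 111 MB left
memory block 9: place 160 MB, 96 MB left
memory block 10: place 144 MB, 112 MB left
memory block 11: place 144 MB, 112 MB left
memory block 12: place 160 MB, 96 MB left
memory block 13: place 140 MB, 116 MB left
memory block 14: place 139 MB, 117 MB left
14 memory blocks × 256 MB = 3584 MB; used 2050 MB; unused 1534 MB.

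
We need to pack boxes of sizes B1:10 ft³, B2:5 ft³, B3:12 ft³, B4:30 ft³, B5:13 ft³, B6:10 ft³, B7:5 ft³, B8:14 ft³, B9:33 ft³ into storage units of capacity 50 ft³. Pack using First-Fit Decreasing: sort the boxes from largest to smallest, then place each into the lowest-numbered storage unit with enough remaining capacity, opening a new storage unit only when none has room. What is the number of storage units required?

Sorted descending: 33, 30, 14, 13, 12, 10, 10, 5, 5.
storage unit 1: place 33 ft³, 17 ft³ left
storage unit 2: place 30 ft³, 20 ft³ left
storage unit 1: place 14 ft³, 3 ft³ left
storage unit 2: place 13 ft³, 7 ft³ left
storage unit 3: place 12 ft³, 38 ft³ left
storage unit 3: place 10 ft³, 28 ft³ left
storage unit 3: place 10 ft³, 18 ft³ left
storage unit 2: place 5 ft³, 2 ft³ left
storage unit 3: place 5 ft³, 13 ft³ left
Final storage units: [33,14] [30,13,5] [12,10,10,5].

3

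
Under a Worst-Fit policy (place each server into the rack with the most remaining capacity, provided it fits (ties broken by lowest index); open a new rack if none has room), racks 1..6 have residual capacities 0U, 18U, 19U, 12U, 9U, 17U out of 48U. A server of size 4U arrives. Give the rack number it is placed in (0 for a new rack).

Racks with room: rack 2 (18U), rack 3 (19U), rack 4 (12U), rack 5 (9U), rack 6 (17U).
Most room is rack 3 with 19U free.

3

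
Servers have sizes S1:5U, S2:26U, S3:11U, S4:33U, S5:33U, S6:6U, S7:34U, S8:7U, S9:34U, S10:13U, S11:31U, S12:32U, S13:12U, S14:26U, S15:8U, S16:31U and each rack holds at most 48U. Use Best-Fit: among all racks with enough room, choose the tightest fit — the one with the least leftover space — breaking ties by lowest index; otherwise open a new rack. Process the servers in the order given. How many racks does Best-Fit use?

9 racks

Put S1 (5U) in rack 1; 43U remain.
Put S2 (26U) in rack 1; 17U remain.
Put S3 (11U) in rack 1; 6U remain.
Put S4 (33U) in rack 2; 15U remain.
Put S5 (33U) in rack 3; 15U remain.
Put S6 (6U) in rack 1; 0U remain.
Put S7 (34U) in rack 4; 14U remain.
Put S8 (7U) in rack 4; 7U remain.
Put S9 (34U) in rack 5; 14U remain.
Put S10 (13U) in rack 5; 1U remain.
Put S11 (31U) in rack 6; 17U remain.
Put S12 (32U) in rack 7; 16U remain.
Put S13 (12U) in rack 2; 3U remain.
Put S14 (26U) in rack 8; 22U remain.
Put S15 (8U) in rack 3; 7U remain.
Put S16 (31U) in rack 9; 17U remain.
Final racks: [5,26,11,6] [33,12] [33,8] [34,7] [34,13] [31] [32] [26] [31].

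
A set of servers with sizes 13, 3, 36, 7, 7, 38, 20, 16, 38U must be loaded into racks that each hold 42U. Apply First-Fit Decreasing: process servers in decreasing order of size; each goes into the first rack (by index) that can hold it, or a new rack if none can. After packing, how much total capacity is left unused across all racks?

32

Sorted descending: 38, 38, 36, 20, 16, 13, 7, 7, 3.
Put 38U in rack 1; 4U remain.
Put 38U in rack 2; 4U remain.
Put 36U in rack 3; 6U remain.
Put 20U in rack 4; 22U remain.
Put 16U in rack 4; 6U remain.
Put 13U in rack 5; 29U remain.
Put 7U in rack 5; 22U remain.
Put 7U in rack 5; 15U remain.
Put 3U in rack 1; 1U remain.
5 racks × 42U = 210U; used 178U; unused 32U.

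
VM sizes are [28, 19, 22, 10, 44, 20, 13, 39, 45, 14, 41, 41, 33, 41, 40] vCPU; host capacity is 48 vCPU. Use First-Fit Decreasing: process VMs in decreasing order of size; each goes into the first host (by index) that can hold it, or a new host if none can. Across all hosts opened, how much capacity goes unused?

Sorted descending: 45, 44, 41, 41, 41, 40, 39, 33, 28, 22, 20, 19, 14, 13, 10.
45 vCPU → host 1 (remaining 3 vCPU)
44 vCPU → host 2 (remaining 4 vCPU)
41 vCPU → host 3 (remaining 7 vCPU)
41 vCPU → host 4 (remaining 7 vCPU)
41 vCPU → host 5 (remaining 7 vCPU)
40 vCPU → host 6 (remaining 8 vCPU)
39 vCPU → host 7 (remaining 9 vCPU)
33 vCPU → host 8 (remaining 15 vCPU)
28 vCPU → host 9 (remaining 20 vCPU)
22 vCPU → host 10 (remaining 26 vCPU)
20 vCPU → host 9 (remaining 0 vCPU)
19 vCPU → host 10 (remaining 7 vCPU)
14 vCPU → host 8 (remaining 1 vCPU)
13 vCPU → host 11 (remaining 35 vCPU)
10 vCPU → host 11 (remaining 25 vCPU)
11 hosts × 48 vCPU = 528 vCPU; used 450 vCPU; unused 78 vCPU.

78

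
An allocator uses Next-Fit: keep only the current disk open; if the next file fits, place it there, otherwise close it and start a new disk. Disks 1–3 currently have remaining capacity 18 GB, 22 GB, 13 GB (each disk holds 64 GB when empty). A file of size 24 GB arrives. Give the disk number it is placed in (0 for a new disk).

Next-Fit only looks at disk 3, which has 13 GB free.
24 GB does not fit, so a new disk is opened.

0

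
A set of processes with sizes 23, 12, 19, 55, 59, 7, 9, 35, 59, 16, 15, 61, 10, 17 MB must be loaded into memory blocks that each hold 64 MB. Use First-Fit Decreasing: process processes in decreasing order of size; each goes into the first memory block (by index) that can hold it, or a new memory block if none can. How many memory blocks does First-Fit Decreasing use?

7 memory blocks

Sorted descending: 61, 59, 59, 55, 35, 23, 19, 17, 16, 15, 12, 10, 9, 7.
memory block 1: place 61 MB, 3 MB left
memory block 2: place 59 MB, 5 MB left
memory block 3: place 59 MB, 5 MB left
memory block 4: place 55 MB, 9 MB left
memory block 5: place 35 MB, 29 MB left
memory block 5: place 23 MB, 6 MB left
memory block 6: place 19 MB, 45 MB left
memory block 6: place 17 MB, 28 MB left
memory block 6: place 16 MB, 12 MB left
memory block 7: place 15 MB, 49 MB left
memory block 6: place 12 MB, 0 MB left
memory block 7: place 10 MB, 39 MB left
memory block 4: place 9 MB, 0 MB left
memory block 7: place 7 MB, 32 MB left
Final memory blocks: [61] [59] [59] [55,9] [35,23] [19,17,16,12] [15,10,7].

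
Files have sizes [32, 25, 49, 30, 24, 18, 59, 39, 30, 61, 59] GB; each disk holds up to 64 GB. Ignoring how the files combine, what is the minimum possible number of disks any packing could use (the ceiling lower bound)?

7 disks

Total size = 32 + 25 + 49 + 30 + 24 + 18 + 59 + 39 + 30 + 61 + 59 = 426 GB.
⌈426 / 64⌉ = 7.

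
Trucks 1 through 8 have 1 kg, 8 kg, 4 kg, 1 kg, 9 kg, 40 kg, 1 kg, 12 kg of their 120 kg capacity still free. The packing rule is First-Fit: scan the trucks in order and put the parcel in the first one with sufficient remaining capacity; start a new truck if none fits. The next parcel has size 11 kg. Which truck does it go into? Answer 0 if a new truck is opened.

Trucks with room: truck 6 (40 kg), truck 8 (12 kg).
The first with room is truck 6.

6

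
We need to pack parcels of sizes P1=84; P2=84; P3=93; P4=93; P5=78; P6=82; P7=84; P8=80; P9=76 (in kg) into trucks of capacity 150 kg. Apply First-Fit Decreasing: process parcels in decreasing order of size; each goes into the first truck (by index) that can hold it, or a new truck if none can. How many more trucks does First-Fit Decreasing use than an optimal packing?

0

First-Fit Decreasing: [93] [93] [84] [84] [84] [82] [80] [78] [76] → 9 trucks.
9 parcels exceed 75 kg (half the capacity), and no two of those can share a truck, so at least 9 trucks are needed.
So 9 is already optimal.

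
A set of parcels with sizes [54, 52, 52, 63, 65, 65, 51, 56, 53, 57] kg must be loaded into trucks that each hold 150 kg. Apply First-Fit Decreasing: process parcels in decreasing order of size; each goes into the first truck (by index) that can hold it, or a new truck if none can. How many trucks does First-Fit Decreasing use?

5 trucks

Sorted descending: 65, 65, 63, 57, 56, 54, 53, 52, 52, 51.
65 kg → truck 1 (remaining 85 kg)
65 kg → truck 1 (remaining 20 kg)
63 kg → truck 2 (remaining 87 kg)
57 kg → truck 2 (remaining 30 kg)
56 kg → truck 3 (remaining 94 kg)
54 kg → truck 3 (remaining 40 kg)
53 kg → truck 4 (remaining 97 kg)
52 kg → truck 4 (remaining 45 kg)
52 kg → truck 5 (remaining 98 kg)
51 kg → truck 5 (remaining 47 kg)
Final trucks: [65,65] [63,57] [56,54] [53,52] [52,51].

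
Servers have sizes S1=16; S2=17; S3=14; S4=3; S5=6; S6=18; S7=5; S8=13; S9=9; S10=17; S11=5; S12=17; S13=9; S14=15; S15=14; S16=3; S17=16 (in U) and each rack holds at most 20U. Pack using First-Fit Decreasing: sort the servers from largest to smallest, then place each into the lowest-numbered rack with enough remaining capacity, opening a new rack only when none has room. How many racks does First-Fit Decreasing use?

11 racks

Sorted descending: 18, 17, 17, 17, 16, 16, 15, 14, 14, 13, 9, 9, 6, 5, 5, 3, 3.
rack 1: place 18U, 2U left
rack 2: place 17U, 3U left
rack 3: place 17U, 3U left
rack 4: place 17U, 3U left
rack 5: place 16U, 4U left
rack 6: place 16U, 4U left
rack 7: place 15U, 5U left
rack 8: place 14U, 6U left
rack 9: place 14U, 6U left
rack 10: place 13U, 7U left
rack 11: place 9U, 11U left
rack 11: place 9U, 2U left
rack 8: place 6U, 0U left
rack 7: place 5U, 0U left
rack 9: place 5U, 1U left
rack 2: place 3U, 0U left
rack 3: place 3U, 0U left
Final racks: [18] [17,3] [17,3] [17] [16] [16] [15,5] [14,6] [14,5] [13] [9,9].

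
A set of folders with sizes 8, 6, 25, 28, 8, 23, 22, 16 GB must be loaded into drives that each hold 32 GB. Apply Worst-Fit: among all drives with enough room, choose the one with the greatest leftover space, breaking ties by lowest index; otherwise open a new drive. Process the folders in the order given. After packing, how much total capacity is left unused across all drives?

Put 8 GB in drive 1; 24 GB remain.
Put 6 GB in drive 1; 18 GB remain.
Put 25 GB in drive 2; 7 GB remain.
Put 28 GB in drive 3; 4 GB remain.
Put 8 GB in drive 1; 10 GB remain.
Put 23 GB in drive 4; 9 GB remain.
Put 22 GB in drive 5; 10 GB remain.
Put 16 GB in drive 6; 16 GB remain.
6 drives × 32 GB = 192 GB; used 136 GB; unused 56 GB.

56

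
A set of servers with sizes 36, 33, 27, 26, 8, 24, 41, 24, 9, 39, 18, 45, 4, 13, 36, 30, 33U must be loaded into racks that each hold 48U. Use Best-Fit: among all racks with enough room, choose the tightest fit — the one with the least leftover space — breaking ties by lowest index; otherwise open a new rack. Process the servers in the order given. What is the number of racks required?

11

Put 36U in rack 1; 12U remain.
Put 33U in rack 2; 15U remain.
Put 27U in rack 3; 21U remain.
Put 26U in rack 4; 22U remain.
Put 8U in rack 1; 4U remain.
Put 24U in rack 5; 24U remain.
Put 41U in rack 6; 7U remain.
Put 24U in rack 5; 0U remain.
Put 9U in rack 2; 6U remain.
Put 39U in rack 7; 9U remain.
Put 18U in rack 3; 3U remain.
Put 45U in rack 8; 3U remain.
Put 4U in rack 1; 0U remain.
Put 13U in rack 4; 9U remain.
Put 36U in rack 9; 12U remain.
Put 30U in rack 10; 18U remain.
Put 33U in rack 11; 15U remain.
Final racks: [36,8,4] [33,9] [27,18] [26,13] [24,24] [41] [39] [45] [36] [30] [33].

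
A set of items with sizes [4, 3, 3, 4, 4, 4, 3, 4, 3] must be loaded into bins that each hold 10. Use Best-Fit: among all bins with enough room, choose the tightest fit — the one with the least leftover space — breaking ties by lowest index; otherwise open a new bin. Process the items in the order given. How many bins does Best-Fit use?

4

Put 4 in bin 1; 6 remain.
Put 3 in bin 1; 3 remain.
Put 3 in bin 1; 0 remain.
Put 4 in bin 2; 6 remain.
Put 4 in bin 2; 2 remain.
Put 4 in bin 3; 6 remain.
Put 3 in bin 3; 3 remain.
Put 4 in bin 4; 6 remain.
Put 3 in bin 3; 0 remain.
Final bins: [4,3,3] [4,4] [4,3,3] [4].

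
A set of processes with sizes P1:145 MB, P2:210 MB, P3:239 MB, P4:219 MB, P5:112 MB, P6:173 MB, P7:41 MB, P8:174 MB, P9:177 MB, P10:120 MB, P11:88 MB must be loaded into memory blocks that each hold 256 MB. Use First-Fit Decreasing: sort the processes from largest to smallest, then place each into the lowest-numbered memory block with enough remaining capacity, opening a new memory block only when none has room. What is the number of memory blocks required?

Sorted descending: 239, 219, 210, 177, 174, 173, 145, 120, 112, 88, 41.
Put 239 MB in memory block 1; 17 MB remain.
Put 219 MB in memory block 2; 37 MB remain.
Put 210 MB in memory block 3; 46 MB remain.
Put 177 MB in memory block 4; 79 MB remain.
Put 174 MB in memory block 5; 82 MB remain.
Put 173 MB in memory block 6; 83 MB remain.
Put 145 MB in memory block 7; 111 MB remain.
Put 120 MB in memory block 8; 136 MB remain.
Put 112 MB in memory block 8; 24 MB remain.
Put 88 MB in memory block 7; 23 MB remain.
Put 41 MB in memory block 3; 5 MB remain.
Final memory blocks: [239] [219] [210,41] [177] [174] [173] [145,88] [120,112].

8 memory blocks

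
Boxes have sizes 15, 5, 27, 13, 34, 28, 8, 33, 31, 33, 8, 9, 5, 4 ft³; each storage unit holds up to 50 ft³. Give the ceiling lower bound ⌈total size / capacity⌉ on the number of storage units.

6 storage units

Total size = 15 + 5 + 27 + 13 + 34 + 28 + 8 + 33 + 31 + 33 + 8 + 9 + 5 + 4 = 253 ft³.
⌈253 / 50⌉ = 6.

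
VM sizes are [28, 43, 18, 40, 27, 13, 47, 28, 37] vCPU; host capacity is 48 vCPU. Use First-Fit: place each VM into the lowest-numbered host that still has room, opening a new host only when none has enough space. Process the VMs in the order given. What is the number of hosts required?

28 vCPU → host 1 (remaining 20 vCPU)
43 vCPU → host 2 (remaining 5 vCPU)
18 vCPU → host 1 (remaining 2 vCPU)
40 vCPU → host 3 (remaining 8 vCPU)
27 vCPU → host 4 (remaining 21 vCPU)
13 vCPU → host 4 (remaining 8 vCPU)
47 vCPU → host 5 (remaining 1 vCPU)
28 vCPU → host 6 (remaining 20 vCPU)
37 vCPU → host 7 (remaining 11 vCPU)
Final hosts: [28,18] [43] [40] [27,13] [47] [28] [37].

7 hosts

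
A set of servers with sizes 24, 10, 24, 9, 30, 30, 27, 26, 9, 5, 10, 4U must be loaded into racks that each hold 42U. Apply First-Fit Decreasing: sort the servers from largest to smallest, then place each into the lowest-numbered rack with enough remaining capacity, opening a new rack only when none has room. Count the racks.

6

Sorted descending: 30, 30, 27, 26, 24, 24, 10, 10, 9, 9, 5, 4.
Put 30U in rack 1; 12U remain.
Put 30U in rack 2; 12U remain.
Put 27U in rack 3; 15U remain.
Put 26U in rack 4; 16U remain.
Put 24U in rack 5; 18U remain.
Put 24U in rack 6; 18U remain.
Put 10U in rack 1; 2U remain.
Put 10U in rack 2; 2U remain.
Put 9U in rack 3; 6U remain.
Put 9U in rack 4; 7U remain.
Put 5U in rack 3; 1U remain.
Put 4U in rack 4; 3U remain.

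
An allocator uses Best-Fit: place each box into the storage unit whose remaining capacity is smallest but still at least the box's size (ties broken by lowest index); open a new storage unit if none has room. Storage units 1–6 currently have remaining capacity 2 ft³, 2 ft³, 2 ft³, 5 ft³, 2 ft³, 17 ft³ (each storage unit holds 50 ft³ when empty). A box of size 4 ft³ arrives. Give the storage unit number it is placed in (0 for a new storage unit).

4

Storage units with room: storage unit 4 (5 ft³), storage unit 6 (17 ft³).
Tightest fit is storage unit 4 with 5 ft³ free.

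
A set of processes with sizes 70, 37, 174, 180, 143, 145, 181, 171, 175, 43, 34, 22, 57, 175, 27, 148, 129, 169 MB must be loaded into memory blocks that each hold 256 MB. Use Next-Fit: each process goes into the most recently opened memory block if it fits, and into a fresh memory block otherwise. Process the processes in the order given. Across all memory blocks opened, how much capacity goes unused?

992

70 MB → memory block 1 (remaining 186 MB)
37 MB → memory block 1 (remaining 149 MB)
174 MB → memory block 2 (remaining 82 MB)
180 MB → memory block 3 (remaining 76 MB)
143 MB → memory block 4 (remaining 113 MB)
145 MB → memory block 5 (remaining 111 MB)
181 MB → memory block 6 (remaining 75 MB)
171 MB → memory block 7 (remaining 85 MB)
175 MB → memory block 8 (remaining 81 MB)
43 MB → memory block 8 (remaining 38 MB)
34 MB → memory block 8 (remaining 4 MB)
22 MB → memory block 9 (remaining 234 MB)
57 MB → memory block 9 (remaining 177 MB)
175 MB → memory block 9 (remaining 2 MB)
27 MB → memory block 10 (remaining 229 MB)
148 MB → memory block 10 (remaining 81 MB)
129 MB → memory block 11 (remaining 127 MB)
169 MB → memory block 12 (remaining 87 MB)
12 memory blocks × 256 MB = 3072 MB; used 2080 MB; unused 992 MB.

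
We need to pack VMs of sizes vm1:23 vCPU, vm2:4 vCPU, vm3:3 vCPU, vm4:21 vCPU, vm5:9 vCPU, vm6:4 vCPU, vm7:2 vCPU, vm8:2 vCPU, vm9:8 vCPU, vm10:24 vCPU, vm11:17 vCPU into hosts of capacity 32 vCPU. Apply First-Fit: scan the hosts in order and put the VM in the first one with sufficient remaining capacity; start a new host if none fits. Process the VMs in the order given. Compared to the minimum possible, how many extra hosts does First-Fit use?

First-Fit: [23,4,3,2] [21,9,2] [4,8,17] [24] → 4 hosts.
Total size 117 vCPU; any packing needs at least ⌈117/32⌉ = 4 hosts.
So 4 is already optimal.

0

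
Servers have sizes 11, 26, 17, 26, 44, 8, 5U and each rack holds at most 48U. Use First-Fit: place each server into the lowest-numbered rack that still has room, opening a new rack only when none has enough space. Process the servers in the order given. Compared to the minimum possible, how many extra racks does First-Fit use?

First-Fit: [11,26,8] [17,26,5] [44] → 3 racks.
Total size 137U; any packing needs at least ⌈137/48⌉ = 3 racks.
So 3 is already optimal.

0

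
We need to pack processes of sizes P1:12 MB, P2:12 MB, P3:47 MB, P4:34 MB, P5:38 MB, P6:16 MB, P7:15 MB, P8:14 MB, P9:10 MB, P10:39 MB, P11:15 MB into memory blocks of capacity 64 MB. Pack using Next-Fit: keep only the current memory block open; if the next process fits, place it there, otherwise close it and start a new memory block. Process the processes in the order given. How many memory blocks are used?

Put P1 (12 MB) in memory block 1; 52 MB remain.
Put P2 (12 MB) in memory block 1; 40 MB remain.
Put P3 (47 MB) in memory block 2; 17 MB remain.
Put P4 (34 MB) in memory block 3; 30 MB remain.
Put P5 (38 MB) in memory block 4; 26 MB remain.
Put P6 (16 MB) in memory block 4; 10 MB remain.
Put P7 (15 MB) in memory block 5; 49 MB remain.
Put P8 (14 MB) in memory block 5; 35 MB remain.
Put P9 (10 MB) in memory block 5; 25 MB remain.
Put P10 (39 MB) in memory block 6; 25 MB remain.
Put P11 (15 MB) in memory block 6; 10 MB remain.
Final memory blocks: [12,12] [47] [34] [38,16] [15,14,10] [39,15].

6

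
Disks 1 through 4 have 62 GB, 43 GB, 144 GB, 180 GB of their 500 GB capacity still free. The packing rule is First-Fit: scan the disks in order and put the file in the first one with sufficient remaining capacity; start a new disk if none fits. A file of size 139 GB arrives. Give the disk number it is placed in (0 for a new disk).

Disks with room: disk 3 (144 GB), disk 4 (180 GB).
The first with room is disk 3.

3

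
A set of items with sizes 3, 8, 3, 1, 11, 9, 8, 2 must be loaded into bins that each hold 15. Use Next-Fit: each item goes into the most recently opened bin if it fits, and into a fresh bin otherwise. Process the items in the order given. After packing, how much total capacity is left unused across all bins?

bin 1: place 3, 12 left
bin 1: place 8, 4 left
bin 1: place 3, 1 left
bin 1: place 1, 0 left
bin 2: place 11, 4 left
bin 3: place 9, 6 left
bin 4: place 8, 7 left
bin 4: place 2, 5 left
4 bins × 15 = 60; used 45; unused 15.

15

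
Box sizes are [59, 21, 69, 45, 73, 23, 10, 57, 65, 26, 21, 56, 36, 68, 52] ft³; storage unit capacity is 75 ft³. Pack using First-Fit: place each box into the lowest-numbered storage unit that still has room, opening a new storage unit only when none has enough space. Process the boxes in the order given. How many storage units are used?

59 ft³ → storage unit 1 (remaining 16 ft³)
21 ft³ → storage unit 2 (remaining 54 ft³)
69 ft³ → storage unit 3 (remaining 6 ft³)
45 ft³ → storage unit 2 (remaining 9 ft³)
73 ft³ → storage unit 4 (remaining 2 ft³)
23 ft³ → storage unit 5 (remaining 52 ft³)
10 ft³ → storage unit 1 (remaining 6 ft³)
57 ft³ → storage unit 6 (remaining 18 ft³)
65 ft³ → storage unit 7 (remaining 10 ft³)
26 ft³ → storage unit 5 (remaining 26 ft³)
21 ft³ → storage unit 5 (remaining 5 ft³)
56 ft³ → storage unit 8 (remaining 19 ft³)
36 ft³ → storage unit 9 (remaining 39 ft³)
68 ft³ → storage unit 10 (remaining 7 ft³)
52 ft³ → storage unit 11 (remaining 23 ft³)
Final storage units: [59,10] [21,45] [69] [73] [23,26,21] [57] [65] [56] [36] [68] [52].

11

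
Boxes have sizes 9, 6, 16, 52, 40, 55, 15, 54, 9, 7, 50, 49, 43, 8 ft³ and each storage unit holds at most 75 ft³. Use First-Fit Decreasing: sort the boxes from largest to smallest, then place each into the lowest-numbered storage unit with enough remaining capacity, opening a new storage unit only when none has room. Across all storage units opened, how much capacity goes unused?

Sorted descending: 55, 54, 52, 50, 49, 43, 40, 16, 15, 9, 9, 8, 7, 6.
storage unit 1: place 55 ft³, 20 ft³ left
storage unit 2: place 54 ft³, 21 ft³ left
storage unit 3: place 52 ft³, 23 ft³ left
storage unit 4: place 50 ft³, 25 ft³ left
storage unit 5: place 49 ft³, 26 ft³ left
storage unit 6: place 43 ft³, 32 ft³ left
storage unit 7: place 40 ft³, 35 ft³ left
storage unit 1: place 16 ft³, 4 ft³ left
storage unit 2: place 15 ft³, 6 ft³ left
storage unit 3: place 9 ft³, 14 ft³ left
storage unit 3: place 9 ft³, 5 ft³ left
storage unit 4: place 8 ft³, 17 ft³ left
storage unit 4: place 7 ft³, 10 ft³ left
storage unit 2: place 6 ft³, 0 ft³ left
7 storage units × 75 ft³ = 525 ft³; used 413 ft³; unused 112 ft³.

112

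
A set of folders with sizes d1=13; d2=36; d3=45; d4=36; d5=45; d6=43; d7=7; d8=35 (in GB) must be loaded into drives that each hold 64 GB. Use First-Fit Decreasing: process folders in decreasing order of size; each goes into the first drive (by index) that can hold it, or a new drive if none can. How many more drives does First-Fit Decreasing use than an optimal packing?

First-Fit Decreasing: [45,13] [45,7] [43] [36] [36] [35] → 6 drives.
6 folders exceed 32 GB (half the capacity), and no two of those can share a drive, so at least 6 drives are needed.
So 6 is already optimal.

0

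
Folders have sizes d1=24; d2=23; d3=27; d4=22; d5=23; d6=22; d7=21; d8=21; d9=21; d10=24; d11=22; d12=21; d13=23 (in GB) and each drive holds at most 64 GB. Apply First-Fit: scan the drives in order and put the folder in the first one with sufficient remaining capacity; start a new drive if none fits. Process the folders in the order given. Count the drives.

6

drive 1: place d1 (24 GB), 40 GB left
drive 1: place d2 (23 GB), 17 GB left
drive 2: place d3 (27 GB), 37 GB left
drive 2: place d4 (22 GB), 15 GB left
drive 3: place d5 (23 GB), 41 GB left
drive 3: place d6 (22 GB), 19 GB left
drive 4: place d7 (21 GB), 43 GB left
drive 4: place d8 (21 GB), 22 GB left
drive 4: place d9 (21 GB), 1 GB left
drive 5: place d10 (24 GB), 40 GB left
drive 5: place d11 (22 GB), 18 GB left
drive 6: place d12 (21 GB), 43 GB left
drive 6: place d13 (23 GB), 20 GB left
Final drives: [24,23] [27,22] [23,22] [21,21,21] [24,22] [21,23].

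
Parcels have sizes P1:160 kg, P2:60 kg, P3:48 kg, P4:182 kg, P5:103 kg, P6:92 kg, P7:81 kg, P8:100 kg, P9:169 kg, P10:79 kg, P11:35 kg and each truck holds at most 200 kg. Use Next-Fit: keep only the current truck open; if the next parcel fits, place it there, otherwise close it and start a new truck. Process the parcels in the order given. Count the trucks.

truck 1: place P1 (160 kg), 40 kg left
truck 2: place P2 (60 kg), 140 kg left
truck 2: place P3 (48 kg), 92 kg left
truck 3: place P4 (182 kg), 18 kg left
truck 4: place P5 (103 kg), 97 kg left
truck 4: place P6 (92 kg), 5 kg left
truck 5: place P7 (81 kg), 119 kg left
truck 5: place P8 (100 kg), 19 kg left
truck 6: place P9 (169 kg), 31 kg left
truck 7: place P10 (79 kg), 121 kg left
truck 7: place P11 (35 kg), 86 kg left
Final trucks: [160] [60,48] [182] [103,92] [81,100] [169] [79,35].

7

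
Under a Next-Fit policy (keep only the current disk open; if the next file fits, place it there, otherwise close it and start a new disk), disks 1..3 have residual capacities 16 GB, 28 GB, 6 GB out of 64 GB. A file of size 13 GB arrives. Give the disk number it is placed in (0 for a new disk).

0

Next-Fit only looks at disk 3, which has 6 GB free.
13 GB does not fit, so a new disk is opened.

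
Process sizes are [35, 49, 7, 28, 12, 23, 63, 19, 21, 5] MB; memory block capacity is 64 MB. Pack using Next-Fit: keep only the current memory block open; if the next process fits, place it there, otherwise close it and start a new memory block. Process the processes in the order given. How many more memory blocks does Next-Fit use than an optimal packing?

Next-Fit: [35] [49,7] [28,12,23] [63] [19,21,5] → 5 memory blocks.
Total size 262 MB; any packing needs at least ⌈262/64⌉ = 5 memory blocks.
So 5 is already optimal.

0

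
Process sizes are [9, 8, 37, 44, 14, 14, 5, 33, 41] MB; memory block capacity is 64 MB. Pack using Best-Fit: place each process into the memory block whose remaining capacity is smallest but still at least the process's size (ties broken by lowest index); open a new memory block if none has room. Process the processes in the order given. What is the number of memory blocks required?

memory block 1: place 9 MB, 55 MB left
memory block 1: place 8 MB, 47 MB left
memory block 1: place 37 MB, 10 MB left
memory block 2: place 44 MB, 20 MB left
memory block 2: place 14 MB, 6 MB left
memory block 3: place 14 MB, 50 MB left
memory block 2: place 5 MB, 1 MB left
memory block 3: place 33 MB, 17 MB left
memory block 4: place 41 MB, 23 MB left
Final memory blocks: [9,8,37] [44,14,5] [14,33] [41].

4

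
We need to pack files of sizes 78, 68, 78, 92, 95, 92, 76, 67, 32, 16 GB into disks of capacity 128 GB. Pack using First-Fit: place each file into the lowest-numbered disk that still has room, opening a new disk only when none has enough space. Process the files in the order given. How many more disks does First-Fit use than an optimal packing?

First-Fit: [78,32,16] [68] [78] [92] [95] [92] [76] [67] → 8 disks.
8 files exceed 64 GB (half the capacity), and no two of those can share a disk, so at least 8 disks are needed.
So 8 is already optimal.

0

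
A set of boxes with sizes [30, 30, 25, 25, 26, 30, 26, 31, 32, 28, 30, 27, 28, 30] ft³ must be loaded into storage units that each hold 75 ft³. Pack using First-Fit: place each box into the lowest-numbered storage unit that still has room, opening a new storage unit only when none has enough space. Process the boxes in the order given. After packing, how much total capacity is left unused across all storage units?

127

storage unit 1: place 30 ft³, 45 ft³ left
storage unit 1: place 30 ft³, 15 ft³ left
storage unit 2: place 25 ft³, 50 ft³ left
storage unit 2: place 25 ft³, 25 ft³ left
storage unit 3: place 26 ft³, 49 ft³ left
storage unit 3: place 30 ft³, 19 ft³ left
storage unit 4: place 26 ft³, 49 ft³ left
storage unit 4: place 31 ft³, 18 ft³ left
storage unit 5: place 32 ft³, 43 ft³ left
storage unit 5: place 28 ft³, 15 ft³ left
storage unit 6: place 30 ft³, 45 ft³ left
storage unit 6: place 27 ft³, 18 ft³ left
storage unit 7: place 28 ft³, 47 ft³ left
storage unit 7: place 30 ft³, 17 ft³ left
7 storage units × 75 ft³ = 525 ft³; used 398 ft³; unused 127 ft³.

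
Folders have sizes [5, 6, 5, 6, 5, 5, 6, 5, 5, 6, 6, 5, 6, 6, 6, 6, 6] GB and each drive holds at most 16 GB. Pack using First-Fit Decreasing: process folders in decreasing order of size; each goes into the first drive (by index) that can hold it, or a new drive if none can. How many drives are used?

8 drives

Sorted descending: 6, 6, 6, 6, 6, 6, 6, 6, 6, 6, 5, 5, 5, 5, 5, 5, 5.
drive 1: place 6 GB, 10 GB left
drive 1: place 6 GB, 4 GB left
drive 2: place 6 GB, 10 GB left
drive 2: place 6 GB, 4 GB left
drive 3: place 6 GB, 10 GB left
drive 3: place 6 GB, 4 GB left
drive 4: place 6 GB, 10 GB left
drive 4: place 6 GB, 4 GB left
drive 5: place 6 GB, 10 GB left
drive 5: place 6 GB, 4 GB left
drive 6: place 5 GB, 11 GB left
drive 6: place 5 GB, 6 GB left
drive 6: place 5 GB, 1 GB left
drive 7: place 5 GB, 11 GB left
drive 7: place 5 GB, 6 GB left
drive 7: place 5 GB, 1 GB left
drive 8: place 5 GB, 11 GB left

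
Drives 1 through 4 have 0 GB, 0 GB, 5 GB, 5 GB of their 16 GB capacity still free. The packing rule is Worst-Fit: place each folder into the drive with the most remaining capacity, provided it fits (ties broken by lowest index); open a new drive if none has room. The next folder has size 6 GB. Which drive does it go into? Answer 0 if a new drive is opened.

0

No drive has ≥ 6 GB free, so a new drive is opened.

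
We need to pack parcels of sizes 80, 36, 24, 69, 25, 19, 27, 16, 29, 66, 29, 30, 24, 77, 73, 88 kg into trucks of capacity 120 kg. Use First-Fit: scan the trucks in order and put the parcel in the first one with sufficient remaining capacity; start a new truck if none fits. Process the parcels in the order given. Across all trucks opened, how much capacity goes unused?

128

80 kg → truck 1 (remaining 40 kg)
36 kg → truck 1 (remaining 4 kg)
24 kg → truck 2 (remaining 96 kg)
69 kg → truck 2 (remaining 27 kg)
25 kg → truck 2 (remaining 2 kg)
19 kg → truck 3 (remaining 101 kg)
27 kg → truck 3 (remaining 74 kg)
16 kg → truck 3 (remaining 58 kg)
29 kg → truck 3 (remaining 29 kg)
66 kg → truck 4 (remaining 54 kg)
29 kg → truck 3 (remaining 0 kg)
30 kg → truck 4 (remaining 24 kg)
24 kg → truck 4 (remaining 0 kg)
77 kg → truck 5 (remaining 43 kg)
73 kg → truck 6 (remaining 47 kg)
88 kg → truck 7 (remaining 32 kg)
7 trucks × 120 kg = 840 kg; used 712 kg; unused 128 kg.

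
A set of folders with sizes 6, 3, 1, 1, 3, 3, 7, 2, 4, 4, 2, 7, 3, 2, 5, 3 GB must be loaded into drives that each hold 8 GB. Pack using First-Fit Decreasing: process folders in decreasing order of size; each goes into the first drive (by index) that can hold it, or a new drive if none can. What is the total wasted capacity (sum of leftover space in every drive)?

Sorted descending: 7, 7, 6, 5, 4, 4, 3, 3, 3, 3, 3, 2, 2, 2, 1, 1.
drive 1: place 7 GB, 1 GB left
drive 2: place 7 GB, 1 GB left
drive 3: place 6 GB, 2 GB left
drive 4: place 5 GB, 3 GB left
drive 5: place 4 GB, 4 GB left
drive 5: place 4 GB, 0 GB left
drive 4: place 3 GB, 0 GB left
drive 6: place 3 GB, 5 GB left
drive 6: place 3 GB, 2 GB left
drive 7: place 3 GB, 5 GB left
drive 7: place 3 GB, 2 GB left
drive 3: place 2 GB, 0 GB left
drive 6: place 2 GB, 0 GB left
drive 7: place 2 GB, 0 GB left
drive 1: place 1 GB, 0 GB left
drive 2: place 1 GB, 0 GB left
7 drives × 8 GB = 56 GB; used 56 GB; unused 0 GB.

0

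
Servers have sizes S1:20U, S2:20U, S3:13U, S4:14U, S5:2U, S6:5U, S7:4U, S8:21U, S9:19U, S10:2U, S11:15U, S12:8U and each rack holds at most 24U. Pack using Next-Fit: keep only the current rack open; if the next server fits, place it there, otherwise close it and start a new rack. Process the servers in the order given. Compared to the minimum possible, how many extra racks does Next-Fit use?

Next-Fit: [20] [20] [13] [14,2,5] [4] [21] [19,2] [15,8] → 8 racks.
7 servers exceed 12U (half the capacity), and no two of those can share a rack, so at least 7 racks are needed.
An optimal packing achieves that bound: [21,2] [20,4] [20,2] [19,5] [15,8] [14] [13] → 7 racks.
Excess: 8 − 7 = 1.

1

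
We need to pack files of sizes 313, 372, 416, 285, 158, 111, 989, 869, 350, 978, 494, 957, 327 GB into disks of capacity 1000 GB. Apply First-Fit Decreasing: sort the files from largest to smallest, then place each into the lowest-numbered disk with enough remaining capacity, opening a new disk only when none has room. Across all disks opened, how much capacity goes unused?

Sorted descending: 989, 978, 957, 869, 494, 416, 372, 350, 327, 313, 285, 158, 111.
989 GB → disk 1 (remaining 11 GB)
978 GB → disk 2 (remaining 22 GB)
957 GB → disk 3 (remaining 43 GB)
869 GB → disk 4 (remaining 131 GB)
494 GB → disk 5 (remaining 506 GB)
416 GB → disk 5 (remaining 90 GB)
372 GB → disk 6 (remaining 628 GB)
350 GB → disk 6 (remaining 278 GB)
327 GB → disk 7 (remaining 673 GB)
313 GB → disk 7 (remaining 360 GB)
285 GB → disk 7 (remaining 75 GB)
158 GB → disk 6 (remaining 120 GB)
111 GB → disk 4 (remaining 20 GB)
7 disks × 1000 GB = 7000 GB; used 6619 GB; unused 381 GB.

381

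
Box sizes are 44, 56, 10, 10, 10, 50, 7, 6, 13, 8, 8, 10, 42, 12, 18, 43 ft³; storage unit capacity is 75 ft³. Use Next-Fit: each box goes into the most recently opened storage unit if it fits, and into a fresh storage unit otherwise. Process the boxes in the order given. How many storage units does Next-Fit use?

44 ft³ → storage unit 1 (remaining 31 ft³)
56 ft³ → storage unit 2 (remaining 19 ft³)
10 ft³ → storage unit 2 (remaining 9 ft³)
10 ft³ → storage unit 3 (remaining 65 ft³)
10 ft³ → storage unit 3 (remaining 55 ft³)
50 ft³ → storage unit 3 (remaining 5 ft³)
7 ft³ → storage unit 4 (remaining 68 ft³)
6 ft³ → storage unit 4 (remaining 62 ft³)
13 ft³ → storage unit 4 (remaining 49 ft³)
8 ft³ → storage unit 4 (remaining 41 ft³)
8 ft³ → storage unit 4 (remaining 33 ft³)
10 ft³ → storage unit 4 (remaining 23 ft³)
42 ft³ → storage unit 5 (remaining 33 ft³)
12 ft³ → storage unit 5 (remaining 21 ft³)
18 ft³ → storage unit 5 (remaining 3 ft³)
43 ft³ → storage unit 6 (remaining 32 ft³)
Final storage units: [44] [56,10] [10,10,50] [7,6,13,8,8,10] [42,12,18] [43].

6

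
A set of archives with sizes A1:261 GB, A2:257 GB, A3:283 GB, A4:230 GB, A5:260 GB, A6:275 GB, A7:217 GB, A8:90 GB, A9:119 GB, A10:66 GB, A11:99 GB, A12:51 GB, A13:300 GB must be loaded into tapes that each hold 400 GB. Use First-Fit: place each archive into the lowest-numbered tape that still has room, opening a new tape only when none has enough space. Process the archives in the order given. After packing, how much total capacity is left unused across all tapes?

A1 (261 GB) → tape 1 (remaining 139 GB)
A2 (257 GB) → tape 2 (remaining 143 GB)
A3 (283 GB) → tape 3 (remaining 117 GB)
A4 (230 GB) → tape 4 (remaining 170 GB)
A5 (260 GB) → tape 5 (remaining 140 GB)
A6 (275 GB) → tape 6 (remaining 125 GB)
A7 (217 GB) → tape 7 (remaining 183 GB)
A8 (90 GB) → tape 1 (remaining 49 GB)
A9 (119 GB) → tape 2 (remaining 24 GB)
A10 (66 GB) → tape 3 (remaining 51 GB)
A11 (99 GB) → tape 4 (remaining 71 GB)
A12 (51 GB) → tape 3 (remaining 0 GB)
A13 (300 GB) → tape 8 (remaining 100 GB)
8 tapes × 400 GB = 3200 GB; used 2508 GB; unused 692 GB.

692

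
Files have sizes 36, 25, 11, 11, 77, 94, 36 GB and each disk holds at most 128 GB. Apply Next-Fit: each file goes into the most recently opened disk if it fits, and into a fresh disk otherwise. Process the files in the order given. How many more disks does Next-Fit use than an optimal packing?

1

Next-Fit: [36,25,11,11] [77] [94] [36] → 4 disks.
Total size 290 GB; any packing needs at least ⌈290/128⌉ = 3 disks.
An optimal packing achieves that bound: [94,25] [77,36,11] [36,11] → 3 disks.
Excess: 4 − 3 = 1.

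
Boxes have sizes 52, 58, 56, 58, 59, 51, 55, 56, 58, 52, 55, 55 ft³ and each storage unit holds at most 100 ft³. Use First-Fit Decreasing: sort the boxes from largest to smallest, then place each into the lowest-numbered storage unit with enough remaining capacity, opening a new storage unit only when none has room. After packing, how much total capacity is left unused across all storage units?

535

Sorted descending: 59, 58, 58, 58, 56, 56, 55, 55, 55, 52, 52, 51.
59 ft³ → storage unit 1 (remaining 41 ft³)
58 ft³ → storage unit 2 (remaining 42 ft³)
58 ft³ → storage unit 3 (remaining 42 ft³)
58 ft³ → storage unit 4 (remaining 42 ft³)
56 ft³ → storage unit 5 (remaining 44 ft³)
56 ft³ → storage unit 6 (remaining 44 ft³)
55 ft³ → storage unit 7 (remaining 45 ft³)
55 ft³ → storage unit 8 (remaining 45 ft³)
55 ft³ → storage unit 9 (remaining 45 ft³)
52 ft³ → storage unit 10 (remaining 48 ft³)
52 ft³ → storage unit 11 (remaining 48 ft³)
51 ft³ → storage unit 12 (remaining 49 ft³)
12 storage units × 100 ft³ = 1200 ft³; used 665 ft³; unused 535 ft³.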